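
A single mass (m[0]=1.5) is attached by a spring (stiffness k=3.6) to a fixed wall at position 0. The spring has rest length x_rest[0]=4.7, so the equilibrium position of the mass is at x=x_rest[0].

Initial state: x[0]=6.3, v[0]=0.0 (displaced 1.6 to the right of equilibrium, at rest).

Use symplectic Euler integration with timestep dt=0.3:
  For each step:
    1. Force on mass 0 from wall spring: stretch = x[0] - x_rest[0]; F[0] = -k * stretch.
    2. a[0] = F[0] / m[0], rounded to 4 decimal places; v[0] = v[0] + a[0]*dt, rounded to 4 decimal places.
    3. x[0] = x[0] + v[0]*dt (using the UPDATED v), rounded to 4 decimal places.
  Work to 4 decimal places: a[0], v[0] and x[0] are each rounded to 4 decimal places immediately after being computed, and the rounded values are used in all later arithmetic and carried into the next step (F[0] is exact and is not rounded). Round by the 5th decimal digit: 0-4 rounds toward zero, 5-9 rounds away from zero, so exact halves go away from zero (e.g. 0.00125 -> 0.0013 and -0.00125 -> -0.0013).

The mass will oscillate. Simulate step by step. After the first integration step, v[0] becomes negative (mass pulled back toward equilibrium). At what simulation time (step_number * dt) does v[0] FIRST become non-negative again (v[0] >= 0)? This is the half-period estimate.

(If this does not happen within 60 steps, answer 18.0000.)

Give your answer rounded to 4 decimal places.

Answer: 2.1000

Derivation:
Step 0: x=[6.3000] v=[0.0000]
Step 1: x=[5.9544] v=[-1.1520]
Step 2: x=[5.3378] v=[-2.0552]
Step 3: x=[4.5835] v=[-2.5144]
Step 4: x=[3.8544] v=[-2.4305]
Step 5: x=[3.3079] v=[-1.8217]
Step 6: x=[3.0621] v=[-0.8194]
Step 7: x=[3.1701] v=[0.3599]
First v>=0 after going negative at step 7, time=2.1000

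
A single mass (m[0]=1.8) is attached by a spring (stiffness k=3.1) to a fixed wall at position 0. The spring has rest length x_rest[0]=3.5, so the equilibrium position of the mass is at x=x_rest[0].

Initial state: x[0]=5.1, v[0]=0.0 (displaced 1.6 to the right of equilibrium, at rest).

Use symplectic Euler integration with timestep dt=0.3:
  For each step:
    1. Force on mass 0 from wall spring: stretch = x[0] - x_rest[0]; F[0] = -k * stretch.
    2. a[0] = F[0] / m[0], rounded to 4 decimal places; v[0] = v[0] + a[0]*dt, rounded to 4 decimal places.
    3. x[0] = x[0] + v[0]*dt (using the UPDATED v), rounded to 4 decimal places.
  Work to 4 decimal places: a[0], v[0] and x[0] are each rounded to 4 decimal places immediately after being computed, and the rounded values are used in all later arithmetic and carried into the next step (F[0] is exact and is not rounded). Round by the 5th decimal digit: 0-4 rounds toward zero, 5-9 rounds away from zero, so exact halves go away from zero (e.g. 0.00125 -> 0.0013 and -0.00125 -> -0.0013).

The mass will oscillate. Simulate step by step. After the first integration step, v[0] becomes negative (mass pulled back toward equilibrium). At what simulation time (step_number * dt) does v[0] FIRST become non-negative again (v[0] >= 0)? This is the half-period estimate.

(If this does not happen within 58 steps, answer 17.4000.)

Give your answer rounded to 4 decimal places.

Answer: 2.4000

Derivation:
Step 0: x=[5.1000] v=[0.0000]
Step 1: x=[4.8520] v=[-0.8267]
Step 2: x=[4.3944] v=[-1.5252]
Step 3: x=[3.7982] v=[-1.9873]
Step 4: x=[3.1558] v=[-2.1414]
Step 5: x=[2.5667] v=[-1.9636]
Step 6: x=[2.1223] v=[-1.4814]
Step 7: x=[1.8914] v=[-0.7696]
Step 8: x=[1.9099] v=[0.0615]
First v>=0 after going negative at step 8, time=2.4000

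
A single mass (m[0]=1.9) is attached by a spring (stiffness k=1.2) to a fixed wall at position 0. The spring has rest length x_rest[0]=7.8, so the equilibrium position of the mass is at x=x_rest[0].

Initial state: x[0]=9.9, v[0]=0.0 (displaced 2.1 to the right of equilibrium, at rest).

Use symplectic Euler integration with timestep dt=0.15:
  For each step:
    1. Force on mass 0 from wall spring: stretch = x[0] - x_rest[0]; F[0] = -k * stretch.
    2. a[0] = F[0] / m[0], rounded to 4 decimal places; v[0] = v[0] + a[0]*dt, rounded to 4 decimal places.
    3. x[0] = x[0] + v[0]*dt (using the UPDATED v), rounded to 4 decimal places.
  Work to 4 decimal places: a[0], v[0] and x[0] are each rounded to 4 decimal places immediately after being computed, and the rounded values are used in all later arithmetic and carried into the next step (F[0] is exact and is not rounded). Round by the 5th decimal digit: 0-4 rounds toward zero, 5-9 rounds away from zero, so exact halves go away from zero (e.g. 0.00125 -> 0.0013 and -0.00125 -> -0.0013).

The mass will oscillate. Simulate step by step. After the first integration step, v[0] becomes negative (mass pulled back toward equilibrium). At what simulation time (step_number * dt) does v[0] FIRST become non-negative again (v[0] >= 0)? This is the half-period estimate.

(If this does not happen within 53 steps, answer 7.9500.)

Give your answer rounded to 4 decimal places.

Step 0: x=[9.9000] v=[0.0000]
Step 1: x=[9.8702] v=[-0.1989]
Step 2: x=[9.8110] v=[-0.3950]
Step 3: x=[9.7232] v=[-0.5855]
Step 4: x=[9.6080] v=[-0.7677]
Step 5: x=[9.4672] v=[-0.9390]
Step 6: x=[9.3027] v=[-1.0970]
Step 7: x=[9.1168] v=[-1.2394]
Step 8: x=[8.9122] v=[-1.3642]
Step 9: x=[8.6918] v=[-1.4696]
Step 10: x=[8.4587] v=[-1.5541]
Step 11: x=[8.2162] v=[-1.6165]
Step 12: x=[7.9678] v=[-1.6559]
Step 13: x=[7.7170] v=[-1.6718]
Step 14: x=[7.4674] v=[-1.6639]
Step 15: x=[7.2225] v=[-1.6324]
Step 16: x=[6.9858] v=[-1.5777]
Step 17: x=[6.7607] v=[-1.5006]
Step 18: x=[6.5504] v=[-1.4021]
Step 19: x=[6.3578] v=[-1.2837]
Step 20: x=[6.1857] v=[-1.1471]
Step 21: x=[6.0366] v=[-0.9942]
Step 22: x=[5.9125] v=[-0.8271]
Step 23: x=[5.8153] v=[-0.6483]
Step 24: x=[5.7463] v=[-0.4603]
Step 25: x=[5.7064] v=[-0.2657]
Step 26: x=[5.6963] v=[-0.0674]
Step 27: x=[5.7161] v=[0.1319]
First v>=0 after going negative at step 27, time=4.0500

Answer: 4.0500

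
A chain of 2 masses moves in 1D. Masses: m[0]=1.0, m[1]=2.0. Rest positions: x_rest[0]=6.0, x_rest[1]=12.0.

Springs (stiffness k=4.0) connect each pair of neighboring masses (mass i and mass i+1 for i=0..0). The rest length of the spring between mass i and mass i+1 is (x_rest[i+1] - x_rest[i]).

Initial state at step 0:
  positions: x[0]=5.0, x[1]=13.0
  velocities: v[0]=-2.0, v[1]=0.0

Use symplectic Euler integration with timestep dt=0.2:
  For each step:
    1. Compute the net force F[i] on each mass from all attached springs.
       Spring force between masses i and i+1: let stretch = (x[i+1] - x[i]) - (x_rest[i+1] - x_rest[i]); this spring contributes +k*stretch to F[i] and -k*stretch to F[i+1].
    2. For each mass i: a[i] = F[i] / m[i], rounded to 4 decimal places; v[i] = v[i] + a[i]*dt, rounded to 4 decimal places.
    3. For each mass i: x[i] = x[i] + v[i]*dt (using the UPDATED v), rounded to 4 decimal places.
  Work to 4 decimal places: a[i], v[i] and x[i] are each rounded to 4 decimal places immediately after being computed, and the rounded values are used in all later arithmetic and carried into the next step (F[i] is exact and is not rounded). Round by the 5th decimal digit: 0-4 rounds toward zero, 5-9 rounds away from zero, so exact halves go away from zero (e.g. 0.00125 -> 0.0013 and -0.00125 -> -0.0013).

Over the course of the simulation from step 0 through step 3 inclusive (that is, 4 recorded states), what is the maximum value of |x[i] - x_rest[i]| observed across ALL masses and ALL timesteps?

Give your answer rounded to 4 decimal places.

Step 0: x=[5.0000 13.0000] v=[-2.0000 0.0000]
Step 1: x=[4.9200 12.8400] v=[-0.4000 -0.8000]
Step 2: x=[5.1472 12.5264] v=[1.1360 -1.5680]
Step 3: x=[5.5951 12.1025] v=[2.2394 -2.1197]
Max displacement = 1.0800

Answer: 1.0800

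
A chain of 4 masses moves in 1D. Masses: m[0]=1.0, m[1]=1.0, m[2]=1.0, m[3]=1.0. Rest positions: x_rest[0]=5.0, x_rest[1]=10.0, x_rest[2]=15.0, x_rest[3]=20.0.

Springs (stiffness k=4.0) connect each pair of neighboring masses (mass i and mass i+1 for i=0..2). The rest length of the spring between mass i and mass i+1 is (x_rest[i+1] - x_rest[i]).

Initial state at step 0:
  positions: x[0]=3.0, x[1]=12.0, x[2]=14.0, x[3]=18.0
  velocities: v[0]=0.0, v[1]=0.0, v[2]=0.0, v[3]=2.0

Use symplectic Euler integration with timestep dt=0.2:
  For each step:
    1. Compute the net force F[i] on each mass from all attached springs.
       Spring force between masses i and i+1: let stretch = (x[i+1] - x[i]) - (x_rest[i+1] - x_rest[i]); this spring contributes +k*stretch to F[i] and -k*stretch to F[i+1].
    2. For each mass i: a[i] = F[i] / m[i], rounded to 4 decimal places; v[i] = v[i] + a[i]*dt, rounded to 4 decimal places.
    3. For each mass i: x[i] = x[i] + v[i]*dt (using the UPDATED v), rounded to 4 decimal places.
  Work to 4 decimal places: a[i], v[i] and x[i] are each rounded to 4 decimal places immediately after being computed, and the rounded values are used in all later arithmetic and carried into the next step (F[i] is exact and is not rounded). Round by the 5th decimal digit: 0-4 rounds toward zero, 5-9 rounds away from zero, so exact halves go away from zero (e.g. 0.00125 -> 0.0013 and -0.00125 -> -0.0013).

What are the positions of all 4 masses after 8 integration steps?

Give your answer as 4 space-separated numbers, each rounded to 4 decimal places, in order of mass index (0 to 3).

Answer: 3.2824 11.4431 14.4441 21.0301

Derivation:
Step 0: x=[3.0000 12.0000 14.0000 18.0000] v=[0.0000 0.0000 0.0000 2.0000]
Step 1: x=[3.6400 10.8800 14.3200 18.5600] v=[3.2000 -5.6000 1.6000 2.8000]
Step 2: x=[4.6384 9.1520 14.7680 19.2416] v=[4.9920 -8.6400 2.2400 3.4080]
Step 3: x=[5.5590 7.6004 15.0332 20.0074] v=[4.6029 -7.7581 1.3261 3.8291]
Step 4: x=[6.0062 6.9114 14.9050 20.7773] v=[2.2360 -3.4450 -0.6408 3.8497]
Step 5: x=[5.7982 7.3565 14.4374 21.4077] v=[-1.0398 2.2257 -2.3378 3.1519]
Step 6: x=[5.0396 8.6853 13.9521 21.7228] v=[-3.7932 6.6438 -2.4263 1.5757]
Step 7: x=[4.0643 10.2734 13.8675 21.5946] v=[-4.8766 7.9407 -0.4232 -0.6409]
Step 8: x=[3.2824 11.4431 14.4441 21.0301] v=[-3.9093 5.8487 2.8832 -2.8226]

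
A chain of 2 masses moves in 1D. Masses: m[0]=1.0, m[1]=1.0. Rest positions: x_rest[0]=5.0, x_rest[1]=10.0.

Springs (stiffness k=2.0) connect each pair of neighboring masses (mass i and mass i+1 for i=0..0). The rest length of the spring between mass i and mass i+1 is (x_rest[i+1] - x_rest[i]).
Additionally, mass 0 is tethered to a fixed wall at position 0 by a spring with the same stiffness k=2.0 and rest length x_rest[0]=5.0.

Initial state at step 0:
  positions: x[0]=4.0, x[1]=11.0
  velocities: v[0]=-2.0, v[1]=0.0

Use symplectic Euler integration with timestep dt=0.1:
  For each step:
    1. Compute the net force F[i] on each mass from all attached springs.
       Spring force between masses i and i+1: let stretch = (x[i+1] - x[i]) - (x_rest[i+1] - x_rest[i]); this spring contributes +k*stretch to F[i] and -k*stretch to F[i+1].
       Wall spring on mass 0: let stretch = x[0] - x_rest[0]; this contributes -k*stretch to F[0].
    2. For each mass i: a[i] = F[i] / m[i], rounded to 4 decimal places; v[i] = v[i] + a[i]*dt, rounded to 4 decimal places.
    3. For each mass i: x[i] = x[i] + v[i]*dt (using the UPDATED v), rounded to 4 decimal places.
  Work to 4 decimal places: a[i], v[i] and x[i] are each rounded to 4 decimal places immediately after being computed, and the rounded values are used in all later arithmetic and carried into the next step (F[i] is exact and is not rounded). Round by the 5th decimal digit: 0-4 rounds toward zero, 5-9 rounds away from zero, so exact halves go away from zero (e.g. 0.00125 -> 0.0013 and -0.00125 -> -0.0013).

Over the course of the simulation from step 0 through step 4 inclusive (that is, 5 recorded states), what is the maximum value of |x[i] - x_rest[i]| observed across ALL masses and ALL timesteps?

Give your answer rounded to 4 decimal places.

Step 0: x=[4.0000 11.0000] v=[-2.0000 0.0000]
Step 1: x=[3.8600 10.9600] v=[-1.4000 -0.4000]
Step 2: x=[3.7848 10.8780] v=[-0.7520 -0.8200]
Step 3: x=[3.7758 10.7541] v=[-0.0903 -1.2386]
Step 4: x=[3.8308 10.5907] v=[0.5502 -1.6343]
Max displacement = 1.2242

Answer: 1.2242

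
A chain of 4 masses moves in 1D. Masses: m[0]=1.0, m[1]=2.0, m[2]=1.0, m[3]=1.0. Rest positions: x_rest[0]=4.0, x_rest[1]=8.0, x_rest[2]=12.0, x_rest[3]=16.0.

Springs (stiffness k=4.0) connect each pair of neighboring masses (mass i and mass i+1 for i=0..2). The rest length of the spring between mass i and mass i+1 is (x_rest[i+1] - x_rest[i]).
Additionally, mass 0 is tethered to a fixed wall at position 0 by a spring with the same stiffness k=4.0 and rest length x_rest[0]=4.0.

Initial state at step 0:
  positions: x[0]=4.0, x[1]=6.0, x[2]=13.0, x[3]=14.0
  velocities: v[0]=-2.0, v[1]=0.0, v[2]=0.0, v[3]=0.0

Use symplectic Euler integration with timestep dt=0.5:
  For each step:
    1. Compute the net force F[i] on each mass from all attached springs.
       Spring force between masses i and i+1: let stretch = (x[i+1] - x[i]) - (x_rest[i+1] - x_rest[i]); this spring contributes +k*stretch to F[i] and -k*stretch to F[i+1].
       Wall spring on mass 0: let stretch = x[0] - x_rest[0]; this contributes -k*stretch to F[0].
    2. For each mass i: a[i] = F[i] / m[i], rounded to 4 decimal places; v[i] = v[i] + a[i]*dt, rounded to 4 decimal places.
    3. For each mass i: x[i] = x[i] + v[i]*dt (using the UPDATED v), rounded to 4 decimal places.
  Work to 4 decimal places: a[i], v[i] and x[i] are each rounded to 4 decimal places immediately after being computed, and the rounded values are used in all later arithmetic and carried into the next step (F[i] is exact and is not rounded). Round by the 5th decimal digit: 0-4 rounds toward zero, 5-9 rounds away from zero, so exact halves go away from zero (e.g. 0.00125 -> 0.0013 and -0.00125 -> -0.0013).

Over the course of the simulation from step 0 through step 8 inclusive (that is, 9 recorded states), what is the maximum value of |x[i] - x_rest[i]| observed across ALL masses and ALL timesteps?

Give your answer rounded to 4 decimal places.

Step 0: x=[4.0000 6.0000 13.0000 14.0000] v=[-2.0000 0.0000 0.0000 0.0000]
Step 1: x=[1.0000 8.5000 7.0000 17.0000] v=[-6.0000 5.0000 -12.0000 6.0000]
Step 2: x=[4.5000 6.5000 12.5000 14.0000] v=[7.0000 -4.0000 11.0000 -6.0000]
Step 3: x=[5.5000 6.5000 13.5000 13.5000] v=[2.0000 0.0000 2.0000 -1.0000]
Step 4: x=[2.0000 9.5000 7.5000 17.0000] v=[-7.0000 6.0000 -12.0000 7.0000]
Step 5: x=[4.0000 7.7500 13.0000 15.0000] v=[4.0000 -3.5000 11.0000 -4.0000]
Step 6: x=[5.7500 6.7500 15.2500 15.0000] v=[3.5000 -2.0000 4.5000 0.0000]
Step 7: x=[2.7500 9.5000 8.7500 19.2500] v=[-6.0000 5.5000 -13.0000 8.5000]
Step 8: x=[3.7500 8.5000 13.5000 17.0000] v=[2.0000 -2.0000 9.5000 -4.5000]
Max displacement = 5.0000

Answer: 5.0000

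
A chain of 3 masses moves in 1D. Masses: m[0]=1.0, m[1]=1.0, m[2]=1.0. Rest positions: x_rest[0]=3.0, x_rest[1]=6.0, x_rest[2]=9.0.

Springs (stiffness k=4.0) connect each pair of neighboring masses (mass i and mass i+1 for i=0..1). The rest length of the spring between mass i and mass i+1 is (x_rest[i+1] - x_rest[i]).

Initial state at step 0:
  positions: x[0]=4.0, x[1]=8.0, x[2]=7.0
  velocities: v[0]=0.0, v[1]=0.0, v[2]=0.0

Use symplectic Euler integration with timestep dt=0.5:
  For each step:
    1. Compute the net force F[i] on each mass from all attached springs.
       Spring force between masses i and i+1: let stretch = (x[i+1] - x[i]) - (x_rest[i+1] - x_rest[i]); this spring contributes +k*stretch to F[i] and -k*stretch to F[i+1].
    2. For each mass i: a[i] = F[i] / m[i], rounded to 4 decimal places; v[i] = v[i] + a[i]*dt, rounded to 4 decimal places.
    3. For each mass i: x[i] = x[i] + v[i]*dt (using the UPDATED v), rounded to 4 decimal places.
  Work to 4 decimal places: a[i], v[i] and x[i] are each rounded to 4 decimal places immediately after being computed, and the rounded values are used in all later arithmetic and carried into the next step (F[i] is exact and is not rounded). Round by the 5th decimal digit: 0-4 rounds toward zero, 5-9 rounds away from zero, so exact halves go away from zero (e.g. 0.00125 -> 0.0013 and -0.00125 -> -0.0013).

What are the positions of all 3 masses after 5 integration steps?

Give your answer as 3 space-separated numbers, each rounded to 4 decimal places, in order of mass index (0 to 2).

Answer: 4.0000 8.0000 7.0000

Derivation:
Step 0: x=[4.0000 8.0000 7.0000] v=[0.0000 0.0000 0.0000]
Step 1: x=[5.0000 3.0000 11.0000] v=[2.0000 -10.0000 8.0000]
Step 2: x=[1.0000 8.0000 10.0000] v=[-8.0000 10.0000 -2.0000]
Step 3: x=[1.0000 8.0000 10.0000] v=[0.0000 0.0000 0.0000]
Step 4: x=[5.0000 3.0000 11.0000] v=[8.0000 -10.0000 2.0000]
Step 5: x=[4.0000 8.0000 7.0000] v=[-2.0000 10.0000 -8.0000]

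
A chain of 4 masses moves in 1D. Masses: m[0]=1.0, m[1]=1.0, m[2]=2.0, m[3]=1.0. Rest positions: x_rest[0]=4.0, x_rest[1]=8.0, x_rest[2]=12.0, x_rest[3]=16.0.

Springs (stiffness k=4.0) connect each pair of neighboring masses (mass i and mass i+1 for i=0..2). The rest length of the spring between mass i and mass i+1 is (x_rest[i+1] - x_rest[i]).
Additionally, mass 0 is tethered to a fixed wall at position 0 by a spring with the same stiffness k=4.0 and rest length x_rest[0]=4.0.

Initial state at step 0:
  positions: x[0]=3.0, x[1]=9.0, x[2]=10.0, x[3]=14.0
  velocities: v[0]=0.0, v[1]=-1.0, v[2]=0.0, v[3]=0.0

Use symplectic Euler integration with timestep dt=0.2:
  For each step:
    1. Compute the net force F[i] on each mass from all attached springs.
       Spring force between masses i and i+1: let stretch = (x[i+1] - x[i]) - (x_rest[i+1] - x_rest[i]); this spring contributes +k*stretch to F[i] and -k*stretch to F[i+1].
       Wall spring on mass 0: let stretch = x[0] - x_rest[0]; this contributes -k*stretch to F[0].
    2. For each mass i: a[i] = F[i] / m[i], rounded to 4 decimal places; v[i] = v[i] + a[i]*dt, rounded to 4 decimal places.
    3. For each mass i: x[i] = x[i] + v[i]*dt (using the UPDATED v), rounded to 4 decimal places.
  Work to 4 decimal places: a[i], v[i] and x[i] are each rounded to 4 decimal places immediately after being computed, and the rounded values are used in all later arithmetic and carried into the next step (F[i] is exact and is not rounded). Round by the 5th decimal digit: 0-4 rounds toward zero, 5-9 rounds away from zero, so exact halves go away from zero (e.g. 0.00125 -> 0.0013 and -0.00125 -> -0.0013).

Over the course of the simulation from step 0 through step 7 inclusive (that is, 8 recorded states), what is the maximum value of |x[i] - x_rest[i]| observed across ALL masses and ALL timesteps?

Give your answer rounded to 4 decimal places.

Step 0: x=[3.0000 9.0000 10.0000 14.0000] v=[0.0000 -1.0000 0.0000 0.0000]
Step 1: x=[3.4800 8.0000 10.2400 14.0000] v=[2.4000 -5.0000 1.2000 0.0000]
Step 2: x=[4.1264 6.6352 10.6016 14.0384] v=[3.2320 -6.8240 1.8080 0.1920]
Step 3: x=[4.5140 5.5036 10.9208 14.1669] v=[1.9379 -5.6579 1.5962 0.6426]
Step 4: x=[4.3377 5.0804 11.0664 14.4160] v=[-0.8816 -2.1158 0.7278 1.2457]
Step 5: x=[3.5862 5.4962 11.0010 14.7692] v=[-3.7576 2.0788 -0.3268 1.7660]
Step 6: x=[2.5665 6.4871 10.7967 15.1595] v=[-5.0986 4.9546 -1.0214 1.9514]
Step 7: x=[1.7634 7.5403 10.5967 15.4917] v=[-4.0153 5.2658 -1.0001 1.6612]
Max displacement = 2.9196

Answer: 2.9196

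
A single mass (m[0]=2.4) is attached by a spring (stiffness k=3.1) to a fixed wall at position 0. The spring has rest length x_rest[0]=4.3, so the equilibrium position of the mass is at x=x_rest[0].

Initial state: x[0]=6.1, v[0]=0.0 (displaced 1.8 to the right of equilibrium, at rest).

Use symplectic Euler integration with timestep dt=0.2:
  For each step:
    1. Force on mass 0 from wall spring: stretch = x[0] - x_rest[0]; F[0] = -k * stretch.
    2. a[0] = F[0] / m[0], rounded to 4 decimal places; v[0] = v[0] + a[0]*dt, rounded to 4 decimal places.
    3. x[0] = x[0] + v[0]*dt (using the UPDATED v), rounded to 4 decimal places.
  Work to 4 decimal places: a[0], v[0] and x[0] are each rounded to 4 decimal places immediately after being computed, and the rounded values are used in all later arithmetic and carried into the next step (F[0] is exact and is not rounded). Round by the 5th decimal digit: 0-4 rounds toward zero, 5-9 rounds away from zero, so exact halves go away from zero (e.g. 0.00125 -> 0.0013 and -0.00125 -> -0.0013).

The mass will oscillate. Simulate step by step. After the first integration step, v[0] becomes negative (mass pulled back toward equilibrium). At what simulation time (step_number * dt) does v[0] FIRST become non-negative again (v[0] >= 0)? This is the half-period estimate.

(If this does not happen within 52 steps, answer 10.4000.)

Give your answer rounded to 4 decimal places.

Step 0: x=[6.1000] v=[0.0000]
Step 1: x=[6.0070] v=[-0.4650]
Step 2: x=[5.8258] v=[-0.9060]
Step 3: x=[5.5658] v=[-1.3002]
Step 4: x=[5.2404] v=[-1.6272]
Step 5: x=[4.8664] v=[-1.8701]
Step 6: x=[4.4631] v=[-2.0164]
Step 7: x=[4.0514] v=[-2.0585]
Step 8: x=[3.6525] v=[-1.9943]
Step 9: x=[3.2871] v=[-1.8270]
Step 10: x=[2.9740] v=[-1.5653]
Step 11: x=[2.7295] v=[-1.2227]
Step 12: x=[2.5661] v=[-0.8170]
Step 13: x=[2.4923] v=[-0.3691]
Step 14: x=[2.5119] v=[0.0979]
First v>=0 after going negative at step 14, time=2.8000

Answer: 2.8000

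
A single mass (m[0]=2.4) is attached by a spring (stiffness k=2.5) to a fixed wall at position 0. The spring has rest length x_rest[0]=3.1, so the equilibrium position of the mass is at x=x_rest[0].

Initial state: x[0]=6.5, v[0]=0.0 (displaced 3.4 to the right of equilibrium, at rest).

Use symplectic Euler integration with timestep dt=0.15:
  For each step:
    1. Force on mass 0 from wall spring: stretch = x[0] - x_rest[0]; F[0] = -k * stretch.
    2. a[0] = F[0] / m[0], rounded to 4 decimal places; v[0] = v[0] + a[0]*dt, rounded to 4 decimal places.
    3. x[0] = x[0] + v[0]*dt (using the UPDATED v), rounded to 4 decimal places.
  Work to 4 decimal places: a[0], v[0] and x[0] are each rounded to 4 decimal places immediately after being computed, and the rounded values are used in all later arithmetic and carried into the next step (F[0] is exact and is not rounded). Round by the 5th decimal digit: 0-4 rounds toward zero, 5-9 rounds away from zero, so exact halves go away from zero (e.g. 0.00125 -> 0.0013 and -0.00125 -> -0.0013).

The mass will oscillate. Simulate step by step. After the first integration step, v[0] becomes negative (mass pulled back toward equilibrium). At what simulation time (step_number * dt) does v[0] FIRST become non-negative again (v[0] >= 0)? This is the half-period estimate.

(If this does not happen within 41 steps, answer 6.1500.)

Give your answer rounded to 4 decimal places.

Step 0: x=[6.5000] v=[0.0000]
Step 1: x=[6.4203] v=[-0.5313]
Step 2: x=[6.2628] v=[-1.0501]
Step 3: x=[6.0312] v=[-1.5443]
Step 4: x=[5.7309] v=[-2.0023]
Step 5: x=[5.3689] v=[-2.4134]
Step 6: x=[4.9537] v=[-2.7679]
Step 7: x=[4.4951] v=[-3.0575]
Step 8: x=[4.0038] v=[-3.2755]
Step 9: x=[3.4913] v=[-3.4167]
Step 10: x=[2.9696] v=[-3.4778]
Step 11: x=[2.4510] v=[-3.4574]
Step 12: x=[1.9476] v=[-3.3560]
Step 13: x=[1.4712] v=[-3.1759]
Step 14: x=[1.0330] v=[-2.9214]
Step 15: x=[0.6432] v=[-2.5984]
Step 16: x=[0.3110] v=[-2.2145]
Step 17: x=[0.0442] v=[-1.7787]
Step 18: x=[-0.1510] v=[-1.3012]
Step 19: x=[-0.2700] v=[-0.7932]
Step 20: x=[-0.3100] v=[-0.2666]
Step 21: x=[-0.2701] v=[0.2662]
First v>=0 after going negative at step 21, time=3.1500

Answer: 3.1500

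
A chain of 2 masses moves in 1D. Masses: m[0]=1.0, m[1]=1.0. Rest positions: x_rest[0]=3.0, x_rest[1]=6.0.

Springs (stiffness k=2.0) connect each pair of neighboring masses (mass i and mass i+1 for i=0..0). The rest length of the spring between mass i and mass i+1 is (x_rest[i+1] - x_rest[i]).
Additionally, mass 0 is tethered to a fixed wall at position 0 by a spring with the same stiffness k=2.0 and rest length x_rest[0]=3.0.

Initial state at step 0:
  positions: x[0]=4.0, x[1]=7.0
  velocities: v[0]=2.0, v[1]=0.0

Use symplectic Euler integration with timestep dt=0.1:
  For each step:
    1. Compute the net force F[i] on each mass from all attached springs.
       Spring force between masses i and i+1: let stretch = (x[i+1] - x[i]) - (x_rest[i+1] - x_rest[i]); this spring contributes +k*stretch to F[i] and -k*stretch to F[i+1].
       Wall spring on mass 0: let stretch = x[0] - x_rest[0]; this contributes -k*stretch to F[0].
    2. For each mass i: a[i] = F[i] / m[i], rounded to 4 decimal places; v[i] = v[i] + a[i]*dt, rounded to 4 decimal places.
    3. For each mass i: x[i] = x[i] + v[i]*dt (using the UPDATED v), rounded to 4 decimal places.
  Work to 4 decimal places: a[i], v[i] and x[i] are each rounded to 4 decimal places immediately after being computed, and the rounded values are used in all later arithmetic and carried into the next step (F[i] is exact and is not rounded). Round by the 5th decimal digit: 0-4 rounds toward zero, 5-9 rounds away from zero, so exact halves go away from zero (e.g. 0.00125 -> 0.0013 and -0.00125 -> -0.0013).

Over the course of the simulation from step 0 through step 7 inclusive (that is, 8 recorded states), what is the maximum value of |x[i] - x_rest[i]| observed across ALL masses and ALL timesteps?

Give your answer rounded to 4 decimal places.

Answer: 1.5751

Derivation:
Step 0: x=[4.0000 7.0000] v=[2.0000 0.0000]
Step 1: x=[4.1800 7.0000] v=[1.8000 0.0000]
Step 2: x=[4.3328 7.0036] v=[1.5280 0.0360]
Step 3: x=[4.4524 7.0138] v=[1.1956 0.1018]
Step 4: x=[4.5341 7.0328] v=[0.8174 0.1895]
Step 5: x=[4.5751 7.0618] v=[0.4103 0.2898]
Step 6: x=[4.5744 7.1011] v=[-0.0074 0.3925]
Step 7: x=[4.5327 7.1498] v=[-0.4169 0.4872]
Max displacement = 1.5751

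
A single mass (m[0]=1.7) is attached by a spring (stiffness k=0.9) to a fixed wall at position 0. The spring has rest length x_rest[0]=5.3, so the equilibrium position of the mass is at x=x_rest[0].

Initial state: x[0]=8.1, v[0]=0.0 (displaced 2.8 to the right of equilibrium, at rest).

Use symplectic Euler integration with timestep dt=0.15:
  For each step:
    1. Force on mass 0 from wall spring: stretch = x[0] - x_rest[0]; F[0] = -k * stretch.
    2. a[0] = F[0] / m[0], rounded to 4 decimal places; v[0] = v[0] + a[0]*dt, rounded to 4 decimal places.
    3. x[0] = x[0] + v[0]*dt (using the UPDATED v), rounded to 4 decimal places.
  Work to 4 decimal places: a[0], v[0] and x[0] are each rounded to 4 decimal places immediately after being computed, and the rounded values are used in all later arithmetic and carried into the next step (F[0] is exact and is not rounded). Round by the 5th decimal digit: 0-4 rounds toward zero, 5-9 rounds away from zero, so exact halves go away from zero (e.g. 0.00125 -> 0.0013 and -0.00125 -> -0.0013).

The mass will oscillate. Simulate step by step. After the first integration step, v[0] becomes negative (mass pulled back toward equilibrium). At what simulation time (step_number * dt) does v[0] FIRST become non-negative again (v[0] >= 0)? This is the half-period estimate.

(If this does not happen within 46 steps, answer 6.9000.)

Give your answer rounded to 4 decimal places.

Answer: 4.3500

Derivation:
Step 0: x=[8.1000] v=[0.0000]
Step 1: x=[8.0666] v=[-0.2224]
Step 2: x=[8.0003] v=[-0.4421]
Step 3: x=[7.9018] v=[-0.6565]
Step 4: x=[7.7723] v=[-0.8631]
Step 5: x=[7.6134] v=[-1.0594]
Step 6: x=[7.4269] v=[-1.2431]
Step 7: x=[7.2151] v=[-1.4120]
Step 8: x=[6.9805] v=[-1.5641]
Step 9: x=[6.7259] v=[-1.6976]
Step 10: x=[6.4543] v=[-1.8108]
Step 11: x=[6.1689] v=[-1.9025]
Step 12: x=[5.8732] v=[-1.9715]
Step 13: x=[5.5707] v=[-2.0170]
Step 14: x=[5.2649] v=[-2.0385]
Step 15: x=[4.9595] v=[-2.0357]
Step 16: x=[4.6582] v=[-2.0087]
Step 17: x=[4.3645] v=[-1.9577]
Step 18: x=[4.0820] v=[-1.8834]
Step 19: x=[3.8140] v=[-1.7867]
Step 20: x=[3.5637] v=[-1.6687]
Step 21: x=[3.3341] v=[-1.5308]
Step 22: x=[3.1279] v=[-1.3747]
Step 23: x=[2.9476] v=[-1.2022]
Step 24: x=[2.7953] v=[-1.0154]
Step 25: x=[2.6728] v=[-0.8165]
Step 26: x=[2.5816] v=[-0.6079]
Step 27: x=[2.5228] v=[-0.3920]
Step 28: x=[2.4971] v=[-0.1715]
Step 29: x=[2.5048] v=[0.0511]
First v>=0 after going negative at step 29, time=4.3500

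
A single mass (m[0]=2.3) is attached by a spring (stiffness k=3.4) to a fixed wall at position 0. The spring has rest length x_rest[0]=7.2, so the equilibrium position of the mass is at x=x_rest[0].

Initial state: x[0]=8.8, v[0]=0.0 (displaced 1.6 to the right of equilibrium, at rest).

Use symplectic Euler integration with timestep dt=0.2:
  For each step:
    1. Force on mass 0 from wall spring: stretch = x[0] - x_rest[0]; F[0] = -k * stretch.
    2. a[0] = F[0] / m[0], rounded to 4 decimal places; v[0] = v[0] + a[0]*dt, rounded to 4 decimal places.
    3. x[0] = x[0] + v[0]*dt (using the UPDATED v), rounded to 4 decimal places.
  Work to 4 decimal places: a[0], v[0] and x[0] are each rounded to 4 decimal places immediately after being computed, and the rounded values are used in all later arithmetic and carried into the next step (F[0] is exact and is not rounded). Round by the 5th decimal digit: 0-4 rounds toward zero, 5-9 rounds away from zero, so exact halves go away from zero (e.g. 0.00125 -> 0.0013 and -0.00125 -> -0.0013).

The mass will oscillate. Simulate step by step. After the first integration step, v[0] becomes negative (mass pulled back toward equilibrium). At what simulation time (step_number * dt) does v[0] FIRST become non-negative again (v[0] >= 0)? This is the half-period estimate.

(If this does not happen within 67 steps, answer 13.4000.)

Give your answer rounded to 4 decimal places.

Answer: 2.6000

Derivation:
Step 0: x=[8.8000] v=[0.0000]
Step 1: x=[8.7054] v=[-0.4730]
Step 2: x=[8.5218] v=[-0.9181]
Step 3: x=[8.2600] v=[-1.3089]
Step 4: x=[7.9355] v=[-1.6223]
Step 5: x=[7.5675] v=[-1.8398]
Step 6: x=[7.1778] v=[-1.9485]
Step 7: x=[6.7894] v=[-1.9419]
Step 8: x=[6.4253] v=[-1.8205]
Step 9: x=[6.1070] v=[-1.5915]
Step 10: x=[5.8533] v=[-1.2684]
Step 11: x=[5.6793] v=[-0.8702]
Step 12: x=[5.5952] v=[-0.4206]
Step 13: x=[5.6060] v=[0.0539]
First v>=0 after going negative at step 13, time=2.6000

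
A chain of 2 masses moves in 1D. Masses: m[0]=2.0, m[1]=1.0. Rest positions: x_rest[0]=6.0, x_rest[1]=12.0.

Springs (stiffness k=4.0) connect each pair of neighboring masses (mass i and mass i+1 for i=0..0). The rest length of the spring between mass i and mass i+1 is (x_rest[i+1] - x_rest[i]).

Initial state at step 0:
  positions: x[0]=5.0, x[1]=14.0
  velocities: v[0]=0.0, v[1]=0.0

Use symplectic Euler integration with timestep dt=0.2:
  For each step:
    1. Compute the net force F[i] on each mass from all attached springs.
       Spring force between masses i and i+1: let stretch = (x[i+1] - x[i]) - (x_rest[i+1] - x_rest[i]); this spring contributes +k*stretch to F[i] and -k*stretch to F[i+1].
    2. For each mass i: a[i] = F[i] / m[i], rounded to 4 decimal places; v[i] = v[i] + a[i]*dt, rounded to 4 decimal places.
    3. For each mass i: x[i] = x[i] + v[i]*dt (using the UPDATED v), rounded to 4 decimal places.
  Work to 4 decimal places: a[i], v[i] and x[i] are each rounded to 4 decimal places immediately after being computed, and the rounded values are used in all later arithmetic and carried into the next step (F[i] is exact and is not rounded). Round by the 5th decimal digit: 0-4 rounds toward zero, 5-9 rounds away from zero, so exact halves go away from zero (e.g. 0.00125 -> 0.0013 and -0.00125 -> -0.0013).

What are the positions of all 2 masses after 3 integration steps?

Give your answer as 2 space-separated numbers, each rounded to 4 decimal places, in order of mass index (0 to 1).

Answer: 6.1658 11.6684

Derivation:
Step 0: x=[5.0000 14.0000] v=[0.0000 0.0000]
Step 1: x=[5.2400 13.5200] v=[1.2000 -2.4000]
Step 2: x=[5.6624 12.6752] v=[2.1120 -4.2240]
Step 3: x=[6.1658 11.6684] v=[2.5171 -5.0342]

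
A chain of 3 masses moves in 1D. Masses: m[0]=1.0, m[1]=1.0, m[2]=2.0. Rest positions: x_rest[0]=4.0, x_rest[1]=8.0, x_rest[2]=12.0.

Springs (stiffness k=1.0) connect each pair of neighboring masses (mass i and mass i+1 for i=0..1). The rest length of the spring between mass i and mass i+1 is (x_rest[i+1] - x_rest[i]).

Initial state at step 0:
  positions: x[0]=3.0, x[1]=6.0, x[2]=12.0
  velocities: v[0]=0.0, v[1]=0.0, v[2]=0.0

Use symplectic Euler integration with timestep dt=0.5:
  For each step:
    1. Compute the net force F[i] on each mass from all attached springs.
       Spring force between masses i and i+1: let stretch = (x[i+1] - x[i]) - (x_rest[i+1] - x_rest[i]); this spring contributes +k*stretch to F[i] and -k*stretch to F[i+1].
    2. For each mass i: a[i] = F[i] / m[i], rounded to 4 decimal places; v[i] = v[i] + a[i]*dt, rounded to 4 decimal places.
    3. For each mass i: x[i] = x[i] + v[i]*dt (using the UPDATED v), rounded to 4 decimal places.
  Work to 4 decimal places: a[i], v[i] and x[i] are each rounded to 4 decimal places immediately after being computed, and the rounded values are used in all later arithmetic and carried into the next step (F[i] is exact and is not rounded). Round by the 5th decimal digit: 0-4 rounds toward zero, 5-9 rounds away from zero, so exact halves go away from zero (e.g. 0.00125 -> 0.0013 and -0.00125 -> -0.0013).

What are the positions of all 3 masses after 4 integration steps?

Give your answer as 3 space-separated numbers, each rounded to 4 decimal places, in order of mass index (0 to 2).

Answer: 3.0704 8.1680 10.8809

Derivation:
Step 0: x=[3.0000 6.0000 12.0000] v=[0.0000 0.0000 0.0000]
Step 1: x=[2.7500 6.7500 11.7500] v=[-0.5000 1.5000 -0.5000]
Step 2: x=[2.5000 7.7500 11.3750] v=[-0.5000 2.0000 -0.7500]
Step 3: x=[2.5625 8.3438 11.0469] v=[0.1250 1.1875 -0.6563]
Step 4: x=[3.0704 8.1680 10.8809] v=[1.0157 -0.3516 -0.3321]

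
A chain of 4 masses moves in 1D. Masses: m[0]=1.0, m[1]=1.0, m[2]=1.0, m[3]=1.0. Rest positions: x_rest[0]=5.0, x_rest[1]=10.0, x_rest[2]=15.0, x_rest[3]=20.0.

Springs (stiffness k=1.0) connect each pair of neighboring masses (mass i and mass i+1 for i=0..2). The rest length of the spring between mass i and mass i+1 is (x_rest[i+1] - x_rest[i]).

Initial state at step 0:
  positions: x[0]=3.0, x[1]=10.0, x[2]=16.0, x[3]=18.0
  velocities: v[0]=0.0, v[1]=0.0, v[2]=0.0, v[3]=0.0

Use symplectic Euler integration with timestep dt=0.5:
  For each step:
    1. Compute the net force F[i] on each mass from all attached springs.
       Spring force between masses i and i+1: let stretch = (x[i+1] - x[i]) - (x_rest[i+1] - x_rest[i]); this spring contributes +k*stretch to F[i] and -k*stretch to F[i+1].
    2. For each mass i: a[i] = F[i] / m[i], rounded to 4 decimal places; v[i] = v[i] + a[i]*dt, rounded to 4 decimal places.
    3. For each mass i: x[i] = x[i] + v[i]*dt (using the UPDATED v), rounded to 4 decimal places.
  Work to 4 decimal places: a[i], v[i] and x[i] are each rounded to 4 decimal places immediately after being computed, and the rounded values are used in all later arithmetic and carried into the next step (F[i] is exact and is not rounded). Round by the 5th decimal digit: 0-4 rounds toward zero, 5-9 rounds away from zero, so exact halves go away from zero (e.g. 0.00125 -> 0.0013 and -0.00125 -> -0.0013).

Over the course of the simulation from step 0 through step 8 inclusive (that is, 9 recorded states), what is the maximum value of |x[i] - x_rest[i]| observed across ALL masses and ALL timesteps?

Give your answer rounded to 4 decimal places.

Step 0: x=[3.0000 10.0000 16.0000 18.0000] v=[0.0000 0.0000 0.0000 0.0000]
Step 1: x=[3.5000 9.7500 15.0000 18.7500] v=[1.0000 -0.5000 -2.0000 1.5000]
Step 2: x=[4.3125 9.2500 13.6250 19.8125] v=[1.6250 -1.0000 -2.7500 2.1250]
Step 3: x=[5.1094 8.6094 12.7031 20.5782] v=[1.5938 -1.2813 -1.8438 1.5313]
Step 4: x=[5.5313 8.1172 12.7266 20.6251] v=[0.8438 -0.9845 0.0469 0.0938]
Step 5: x=[5.3497 8.1309 13.5724 19.9474] v=[-0.3633 0.0273 1.6915 -1.3555]
Step 6: x=[4.6134 8.8097 14.6516 18.9259] v=[-1.4727 1.3575 2.1583 -2.0430]
Step 7: x=[3.6761 9.8999 15.3389 18.0858] v=[-1.8746 2.1803 1.3745 -1.6802]
Step 8: x=[3.0448 10.7939 15.3532 17.8090] v=[-1.2627 1.7879 0.0285 -0.5537]
Max displacement = 2.2969

Answer: 2.2969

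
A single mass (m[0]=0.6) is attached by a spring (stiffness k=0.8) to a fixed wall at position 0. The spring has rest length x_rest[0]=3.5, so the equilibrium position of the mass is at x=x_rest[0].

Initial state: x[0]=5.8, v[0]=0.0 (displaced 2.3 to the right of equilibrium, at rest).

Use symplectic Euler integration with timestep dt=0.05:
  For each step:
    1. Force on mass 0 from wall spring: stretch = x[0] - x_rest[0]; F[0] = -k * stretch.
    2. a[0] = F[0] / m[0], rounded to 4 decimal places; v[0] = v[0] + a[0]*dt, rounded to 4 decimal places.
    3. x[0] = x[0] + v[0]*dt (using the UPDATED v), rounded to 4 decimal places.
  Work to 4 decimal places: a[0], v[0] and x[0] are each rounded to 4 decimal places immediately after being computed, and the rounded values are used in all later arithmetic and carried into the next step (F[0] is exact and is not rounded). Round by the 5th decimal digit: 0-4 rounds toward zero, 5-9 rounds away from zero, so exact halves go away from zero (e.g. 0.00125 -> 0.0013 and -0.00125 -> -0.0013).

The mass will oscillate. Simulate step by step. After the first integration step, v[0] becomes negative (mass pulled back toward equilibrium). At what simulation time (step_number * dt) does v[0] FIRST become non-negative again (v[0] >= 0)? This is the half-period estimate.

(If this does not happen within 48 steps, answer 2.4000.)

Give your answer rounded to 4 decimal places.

Answer: 2.4000

Derivation:
Step 0: x=[5.8000] v=[0.0000]
Step 1: x=[5.7923] v=[-0.1533]
Step 2: x=[5.7770] v=[-0.3061]
Step 3: x=[5.7541] v=[-0.4579]
Step 4: x=[5.7237] v=[-0.6082]
Step 5: x=[5.6859] v=[-0.7564]
Step 6: x=[5.6408] v=[-0.9021]
Step 7: x=[5.5886] v=[-1.0448]
Step 8: x=[5.5294] v=[-1.1840]
Step 9: x=[5.4634] v=[-1.3193]
Step 10: x=[5.3909] v=[-1.4502]
Step 11: x=[5.3121] v=[-1.5763]
Step 12: x=[5.2272] v=[-1.6971]
Step 13: x=[5.1366] v=[-1.8122]
Step 14: x=[5.0405] v=[-1.9213]
Step 15: x=[4.9393] v=[-2.0240]
Step 16: x=[4.8333] v=[-2.1200]
Step 17: x=[4.7229] v=[-2.2089]
Step 18: x=[4.6084] v=[-2.2904]
Step 19: x=[4.4902] v=[-2.3643]
Step 20: x=[4.3687] v=[-2.4303]
Step 21: x=[4.2443] v=[-2.4882]
Step 22: x=[4.1174] v=[-2.5378]
Step 23: x=[3.9885] v=[-2.5790]
Step 24: x=[3.8579] v=[-2.6116]
Step 25: x=[3.7261] v=[-2.6355]
Step 26: x=[3.5936] v=[-2.6506]
Step 27: x=[3.4608] v=[-2.6568]
Step 28: x=[3.3281] v=[-2.6542]
Step 29: x=[3.1960] v=[-2.6427]
Step 30: x=[3.0649] v=[-2.6224]
Step 31: x=[2.9352] v=[-2.5934]
Step 32: x=[2.8074] v=[-2.5557]
Step 33: x=[2.6819] v=[-2.5095]
Step 34: x=[2.5592] v=[-2.4550]
Step 35: x=[2.4396] v=[-2.3923]
Step 36: x=[2.3235] v=[-2.3216]
Step 37: x=[2.2113] v=[-2.2432]
Step 38: x=[2.1034] v=[-2.1573]
Step 39: x=[2.0002] v=[-2.0642]
Step 40: x=[1.9020] v=[-1.9642]
Step 41: x=[1.8091] v=[-1.8577]
Step 42: x=[1.7219] v=[-1.7450]
Step 43: x=[1.6406] v=[-1.6265]
Step 44: x=[1.5655] v=[-1.5025]
Step 45: x=[1.4968] v=[-1.3735]
Step 46: x=[1.4348] v=[-1.2400]
Step 47: x=[1.3797] v=[-1.1023]
Step 48: x=[1.3317] v=[-0.9609]
v[0] did not become non-negative within 48 steps; using fallback time=2.4000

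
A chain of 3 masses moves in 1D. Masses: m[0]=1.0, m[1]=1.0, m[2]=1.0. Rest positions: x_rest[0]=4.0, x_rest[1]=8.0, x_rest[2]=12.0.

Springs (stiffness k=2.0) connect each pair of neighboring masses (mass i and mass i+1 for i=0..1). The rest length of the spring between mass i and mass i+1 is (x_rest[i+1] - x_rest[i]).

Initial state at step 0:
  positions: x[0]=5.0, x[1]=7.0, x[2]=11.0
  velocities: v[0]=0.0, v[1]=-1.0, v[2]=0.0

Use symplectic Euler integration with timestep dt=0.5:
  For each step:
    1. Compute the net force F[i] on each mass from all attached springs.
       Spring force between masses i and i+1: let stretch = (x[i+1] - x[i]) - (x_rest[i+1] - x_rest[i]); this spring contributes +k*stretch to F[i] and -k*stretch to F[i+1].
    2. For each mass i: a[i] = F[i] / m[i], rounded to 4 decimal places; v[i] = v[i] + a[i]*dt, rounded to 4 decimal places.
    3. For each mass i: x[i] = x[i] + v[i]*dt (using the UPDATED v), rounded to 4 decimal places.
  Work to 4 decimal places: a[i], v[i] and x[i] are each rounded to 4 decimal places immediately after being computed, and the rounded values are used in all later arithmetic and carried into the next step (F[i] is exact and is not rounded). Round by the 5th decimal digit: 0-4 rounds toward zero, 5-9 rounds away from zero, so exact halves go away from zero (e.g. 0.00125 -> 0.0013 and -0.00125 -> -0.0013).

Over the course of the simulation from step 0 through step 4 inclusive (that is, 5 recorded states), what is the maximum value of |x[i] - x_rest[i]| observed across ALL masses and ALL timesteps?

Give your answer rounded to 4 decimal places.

Step 0: x=[5.0000 7.0000 11.0000] v=[0.0000 -1.0000 0.0000]
Step 1: x=[4.0000 7.5000 11.0000] v=[-2.0000 1.0000 0.0000]
Step 2: x=[2.7500 8.0000 11.2500] v=[-2.5000 1.0000 0.5000]
Step 3: x=[2.1250 7.5000 11.8750] v=[-1.2500 -1.0000 1.2500]
Step 4: x=[2.1875 6.5000 12.3125] v=[0.1250 -2.0000 0.8750]
Max displacement = 1.8750

Answer: 1.8750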